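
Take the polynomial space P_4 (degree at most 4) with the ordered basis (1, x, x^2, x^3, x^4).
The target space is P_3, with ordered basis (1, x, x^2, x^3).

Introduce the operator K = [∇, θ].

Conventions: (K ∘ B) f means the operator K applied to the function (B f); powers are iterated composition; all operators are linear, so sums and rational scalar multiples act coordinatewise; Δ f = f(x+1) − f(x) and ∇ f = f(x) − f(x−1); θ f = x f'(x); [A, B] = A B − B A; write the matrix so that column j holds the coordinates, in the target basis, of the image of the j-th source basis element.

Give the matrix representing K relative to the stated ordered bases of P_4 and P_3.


the matrix is [[0, 1, -2, 3, -4]; [0, 0, 2, -6, 12]; [0, 0, 0, 3, -12]; [0, 0, 0, 0, 4]] (rows listed top to bottom)

image of 1: 0
image of x: 1
image of x^2: 2x - 2
image of x^3: 3x^2 - 6x + 3
image of x^4: 4x^3 - 12x^2 + 12x - 4
each image's coordinates form column j of the matrix


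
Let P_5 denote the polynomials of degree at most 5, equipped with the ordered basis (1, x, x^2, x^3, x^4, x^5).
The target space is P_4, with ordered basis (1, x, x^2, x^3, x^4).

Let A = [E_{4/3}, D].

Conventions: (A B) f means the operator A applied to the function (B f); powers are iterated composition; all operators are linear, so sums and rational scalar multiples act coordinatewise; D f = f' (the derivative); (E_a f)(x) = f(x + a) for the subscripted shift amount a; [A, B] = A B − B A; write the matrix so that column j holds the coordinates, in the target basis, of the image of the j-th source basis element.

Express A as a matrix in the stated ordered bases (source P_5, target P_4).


image of 1: 0
image of x: 0
image of x^2: 0
image of x^3: 0
image of x^4: 0
image of x^5: 0
each image's coordinates form column j of the matrix

the matrix is [[0, 0, 0, 0, 0, 0]; [0, 0, 0, 0, 0, 0]; [0, 0, 0, 0, 0, 0]; [0, 0, 0, 0, 0, 0]; [0, 0, 0, 0, 0, 0]] (rows listed top to bottom)


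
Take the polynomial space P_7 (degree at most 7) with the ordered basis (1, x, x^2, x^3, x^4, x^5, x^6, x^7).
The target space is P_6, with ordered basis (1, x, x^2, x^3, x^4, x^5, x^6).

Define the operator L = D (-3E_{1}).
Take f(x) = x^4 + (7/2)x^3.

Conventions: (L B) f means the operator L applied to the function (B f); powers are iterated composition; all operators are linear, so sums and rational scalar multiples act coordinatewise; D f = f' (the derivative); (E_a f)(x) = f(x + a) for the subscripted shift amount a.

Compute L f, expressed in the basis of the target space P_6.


the result is g(x) = -12x^3 - (135/2)x^2 - 99x - 87/2

E_{1} f = x^4 + (15/2)x^3 + (33/2)x^2 + (29/2)x + 9/2
(-3E_{1}) f = -3x^4 - (45/2)x^3 - (99/2)x^2 - (87/2)x - 27/2
D (-3E_{1}) f = -12x^3 - (135/2)x^2 - 99x - 87/2


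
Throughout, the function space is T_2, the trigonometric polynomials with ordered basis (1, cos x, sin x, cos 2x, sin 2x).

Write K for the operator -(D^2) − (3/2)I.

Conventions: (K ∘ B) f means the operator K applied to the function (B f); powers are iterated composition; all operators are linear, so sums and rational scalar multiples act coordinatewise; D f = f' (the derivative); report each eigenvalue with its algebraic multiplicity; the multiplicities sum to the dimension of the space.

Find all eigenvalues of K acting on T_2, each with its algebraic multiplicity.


λ = -3/2 (multiplicity 1), λ = -1/2 (multiplicity 2), λ = 5/2 (multiplicity 2)

image of 1: -3/2
image of cos x: -(1/2)cos x
image of sin x: -(1/2)sin x
image of cos 2x: (5/2)cos 2x
image of sin 2x: (5/2)sin 2x
the matrix is diagonal; its diagonal is (-3/2, -1/2, -1/2, 5/2, 5/2)
for a triangular matrix the eigenvalues are the diagonal entries, with algebraic multiplicity their repetition count


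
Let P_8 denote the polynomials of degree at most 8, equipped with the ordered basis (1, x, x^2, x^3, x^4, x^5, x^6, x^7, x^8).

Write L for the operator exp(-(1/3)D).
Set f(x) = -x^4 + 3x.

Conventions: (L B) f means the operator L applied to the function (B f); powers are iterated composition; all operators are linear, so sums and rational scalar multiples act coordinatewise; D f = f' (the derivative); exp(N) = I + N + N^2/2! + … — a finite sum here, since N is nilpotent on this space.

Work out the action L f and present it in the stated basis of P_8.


order-1 term: (4/3)x^3 - 1
order-2 term: -(2/3)x^2
order-3 term: (4/27)x
order-4 term: -1/81
the series for exp(-(1/3)D) f terminates at order 4
exp(-(1/3)D) f = -x^4 + (4/3)x^3 - (2/3)x^2 + (85/27)x - 82/81

the result is g(x) = -x^4 + (4/3)x^3 - (2/3)x^2 + (85/27)x - 82/81


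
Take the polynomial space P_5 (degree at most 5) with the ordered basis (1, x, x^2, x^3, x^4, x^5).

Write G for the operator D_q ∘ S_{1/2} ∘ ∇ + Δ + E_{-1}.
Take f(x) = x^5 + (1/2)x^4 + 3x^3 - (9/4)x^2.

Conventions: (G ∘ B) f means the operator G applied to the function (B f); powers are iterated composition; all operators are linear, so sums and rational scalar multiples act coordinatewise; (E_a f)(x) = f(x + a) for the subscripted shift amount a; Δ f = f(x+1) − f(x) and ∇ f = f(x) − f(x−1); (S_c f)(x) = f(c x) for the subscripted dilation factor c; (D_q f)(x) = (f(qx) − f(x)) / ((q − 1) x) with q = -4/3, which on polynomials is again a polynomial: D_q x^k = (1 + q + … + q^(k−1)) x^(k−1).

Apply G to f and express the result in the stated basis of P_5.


∇ f = 5x^4 - 8x^3 + 16x^2 - (33/2)x + 23/4
S_{1/2} ∇ f = (5/16)x^4 - x^3 + 4x^2 - (33/4)x + 23/4
D_q S_{1/2} ∇ f = -(125/432)x^3 - (13/9)x^2 - (4/3)x - 33/4
Δ f = 5x^4 + 12x^3 + 22x^2 + (23/2)x + 9/4
E_{-1} f = x^5 - (9/2)x^4 + 11x^3 - (73/4)x^2 + (33/2)x - 23/4
(D_q ∘ S_{1/2} ∘ ∇ + Δ + E_{-1}) f = x^5 + (1/2)x^4 + (9811/432)x^3 + (83/36)x^2 + (80/3)x - 47/4

the image equals g(x) = x^5 + (1/2)x^4 + (9811/432)x^3 + (83/36)x^2 + (80/3)x - 47/4


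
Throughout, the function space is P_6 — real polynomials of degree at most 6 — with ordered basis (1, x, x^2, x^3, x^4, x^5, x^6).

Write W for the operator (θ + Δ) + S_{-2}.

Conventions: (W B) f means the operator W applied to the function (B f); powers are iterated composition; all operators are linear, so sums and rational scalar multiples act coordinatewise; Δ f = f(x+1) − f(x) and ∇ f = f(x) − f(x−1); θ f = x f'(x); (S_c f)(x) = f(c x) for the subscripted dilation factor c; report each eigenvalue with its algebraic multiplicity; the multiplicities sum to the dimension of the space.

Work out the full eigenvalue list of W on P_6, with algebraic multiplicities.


λ = -27 (multiplicity 1), λ = -5 (multiplicity 1), λ = -1 (multiplicity 1), λ = 1 (multiplicity 1), λ = 6 (multiplicity 1), λ = 20 (multiplicity 1), λ = 70 (multiplicity 1)

image of 1: 1
image of x: -x + 1
image of x^2: 6x^2 + 2x + 1
image of x^3: -5x^3 + 3x^2 + 3x + 1
image of x^4: 20x^4 + 4x^3 + 6x^2 + 4x + 1
image of x^5: -27x^5 + 5x^4 + 10x^3 + 10x^2 + 5x + 1
image of x^6: 70x^6 + 6x^5 + 15x^4 + 20x^3 + 15x^2 + 6x + 1
the matrix is upper triangular; its diagonal is (1, -1, 6, -5, 20, -27, 70)
for a triangular matrix the eigenvalues are the diagonal entries, with algebraic multiplicity their repetition count


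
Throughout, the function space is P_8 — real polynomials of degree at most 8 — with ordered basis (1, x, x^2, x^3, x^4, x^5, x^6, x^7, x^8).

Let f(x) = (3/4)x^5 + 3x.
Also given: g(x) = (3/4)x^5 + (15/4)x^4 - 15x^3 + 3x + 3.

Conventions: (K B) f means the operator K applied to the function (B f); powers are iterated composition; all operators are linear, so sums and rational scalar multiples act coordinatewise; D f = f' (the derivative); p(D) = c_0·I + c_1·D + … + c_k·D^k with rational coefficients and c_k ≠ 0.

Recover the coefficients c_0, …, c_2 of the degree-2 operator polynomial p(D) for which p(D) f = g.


p(D) = I + D − D^2, i.e. c_0 = 1, c_1 = 1, c_2 = -1

D^0 f = (3/4)x^5 + 3x
D^1 f = (15/4)x^4 + 3
D^2 f = 15x^3
matching coefficients of g against c_0 f + c_1 Df + … from the top degree down determines the c_i
solution: c_0 = 1, c_1 = 1, c_2 = -1


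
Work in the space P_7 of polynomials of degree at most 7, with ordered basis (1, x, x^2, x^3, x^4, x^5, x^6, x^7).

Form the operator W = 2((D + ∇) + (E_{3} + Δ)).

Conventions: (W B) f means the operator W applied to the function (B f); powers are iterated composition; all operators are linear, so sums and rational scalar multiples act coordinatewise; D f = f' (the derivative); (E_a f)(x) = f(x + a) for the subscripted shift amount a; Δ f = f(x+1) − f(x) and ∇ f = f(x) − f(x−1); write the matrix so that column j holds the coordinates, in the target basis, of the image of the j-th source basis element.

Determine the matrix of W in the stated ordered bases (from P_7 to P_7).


the matrix is [[2, 12, 18, 58, 162, 490, 1458, 4378]; [0, 2, 24, 54, 232, 810, 2940, 10206]; [0, 0, 2, 36, 108, 580, 2430, 10290]; [0, 0, 0, 2, 48, 180, 1160, 5670]; [0, 0, 0, 0, 2, 60, 270, 2030]; [0, 0, 0, 0, 0, 2, 72, 378]; [0, 0, 0, 0, 0, 0, 2, 84]; [0, 0, 0, 0, 0, 0, 0, 2]] (rows listed top to bottom)

image of 1: 2
image of x: 2x + 12
image of x^2: 2x^2 + 24x + 18
image of x^3: 2x^3 + 36x^2 + 54x + 58
image of x^4: 2x^4 + 48x^3 + 108x^2 + 232x + 162
image of x^5: 2x^5 + 60x^4 + 180x^3 + 580x^2 + 810x + 490
image of x^6: 2x^6 + 72x^5 + 270x^4 + 1160x^3 + 2430x^2 + 2940x + 1458
image of x^7: 2x^7 + 84x^6 + 378x^5 + 2030x^4 + 5670x^3 + 10290x^2 + 10206x + 4378
each image's coordinates form column j of the matrix


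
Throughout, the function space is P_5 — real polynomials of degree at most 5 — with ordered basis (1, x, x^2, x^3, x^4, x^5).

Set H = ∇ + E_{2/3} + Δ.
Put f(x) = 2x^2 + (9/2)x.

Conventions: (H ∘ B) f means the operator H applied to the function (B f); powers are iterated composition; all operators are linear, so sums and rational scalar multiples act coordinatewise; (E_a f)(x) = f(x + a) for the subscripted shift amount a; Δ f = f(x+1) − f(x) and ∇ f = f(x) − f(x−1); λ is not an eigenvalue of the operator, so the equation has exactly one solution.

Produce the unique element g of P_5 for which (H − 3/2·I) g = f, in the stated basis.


the image equals g(x) = -4x^2 - (155/3)x - 2512/9

write g with unknown coordinates in the stated basis and equate coefficients in (H − 3/2·I) g = f
solving from the highest basis element down gives g = -4x^2 - (155/3)x - 2512/9
check: H g = -4x^2 - 73x - 1256/3
so H g − 3/2·g = 2x^2 + (9/2)x = f ✓


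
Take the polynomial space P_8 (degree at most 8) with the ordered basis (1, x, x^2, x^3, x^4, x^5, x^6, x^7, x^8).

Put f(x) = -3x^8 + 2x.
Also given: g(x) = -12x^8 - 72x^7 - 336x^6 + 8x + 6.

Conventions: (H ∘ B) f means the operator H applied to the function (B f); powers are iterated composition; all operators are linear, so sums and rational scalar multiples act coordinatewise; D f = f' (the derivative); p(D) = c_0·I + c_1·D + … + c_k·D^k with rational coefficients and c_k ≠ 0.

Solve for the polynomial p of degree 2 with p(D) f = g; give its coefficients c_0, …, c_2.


D^0 f = -3x^8 + 2x
D^1 f = -24x^7 + 2
D^2 f = -168x^6
matching coefficients of g against c_0 f + c_1 Df + … from the top degree down determines the c_i
solution: c_0 = 4, c_1 = 3, c_2 = 2

p(D) = 4·I + 3·D + 2·D^2, i.e. c_0 = 4, c_1 = 3, c_2 = 2


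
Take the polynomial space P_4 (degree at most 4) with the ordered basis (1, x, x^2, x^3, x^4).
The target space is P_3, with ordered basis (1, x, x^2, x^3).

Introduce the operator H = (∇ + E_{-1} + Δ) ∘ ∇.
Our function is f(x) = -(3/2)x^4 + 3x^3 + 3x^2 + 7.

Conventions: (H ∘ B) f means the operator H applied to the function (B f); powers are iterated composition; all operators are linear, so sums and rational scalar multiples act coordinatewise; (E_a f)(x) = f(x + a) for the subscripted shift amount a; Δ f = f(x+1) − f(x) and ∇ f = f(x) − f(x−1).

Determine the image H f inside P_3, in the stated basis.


∇ f = -6x^3 + 18x^2 - 9x + 3/2
∇ ∇ f = -18x^2 + 54x - 33
E_{-1} ∇ f = -6x^3 + 36x^2 - 63x + 69/2
Δ ∇ f = -18x^2 + 18x + 3
(∇ + E_{-1} + Δ) ∇ f = -6x^3 + 9x + 9/2

the result is g(x) = -6x^3 + 9x + 9/2


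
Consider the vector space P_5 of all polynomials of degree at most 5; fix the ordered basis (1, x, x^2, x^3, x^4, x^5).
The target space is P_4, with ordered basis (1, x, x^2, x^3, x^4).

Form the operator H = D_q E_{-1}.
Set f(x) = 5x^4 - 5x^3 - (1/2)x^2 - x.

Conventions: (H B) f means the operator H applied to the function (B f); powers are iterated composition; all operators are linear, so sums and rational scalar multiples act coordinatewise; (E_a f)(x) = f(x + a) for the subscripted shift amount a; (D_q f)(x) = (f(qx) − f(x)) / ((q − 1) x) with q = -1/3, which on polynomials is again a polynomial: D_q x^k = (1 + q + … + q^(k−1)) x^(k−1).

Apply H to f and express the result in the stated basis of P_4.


E_{-1} f = 5x^4 - 25x^3 + (89/2)x^2 - 35x + 21/2
D_q E_{-1} f = (100/27)x^3 - (175/9)x^2 + (89/3)x - 35

the image equals g(x) = (100/27)x^3 - (175/9)x^2 + (89/3)x - 35


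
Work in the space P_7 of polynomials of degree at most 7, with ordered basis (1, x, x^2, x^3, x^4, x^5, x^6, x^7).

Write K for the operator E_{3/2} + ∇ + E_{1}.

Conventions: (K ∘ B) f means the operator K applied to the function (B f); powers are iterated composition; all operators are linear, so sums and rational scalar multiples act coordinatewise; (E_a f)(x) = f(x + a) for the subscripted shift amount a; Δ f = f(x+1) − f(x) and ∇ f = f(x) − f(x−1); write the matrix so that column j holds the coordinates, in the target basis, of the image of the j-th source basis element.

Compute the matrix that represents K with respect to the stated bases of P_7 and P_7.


the matrix is [[2, 7/2, 9/4, 43/8, 81/16, 307/32, 729/64, 2443/128]; [0, 2, 7, 27/4, 43/2, 405/16, 921/16, 5103/64]; [0, 0, 2, 21/2, 27/2, 215/4, 1215/16, 6447/32]; [0, 0, 0, 2, 14, 45/2, 215/2, 2835/16]; [0, 0, 0, 0, 2, 35/2, 135/4, 1505/8]; [0, 0, 0, 0, 0, 2, 21, 189/4]; [0, 0, 0, 0, 0, 0, 2, 49/2]; [0, 0, 0, 0, 0, 0, 0, 2]] (rows listed top to bottom)

image of 1: 2
image of x: 2x + 7/2
image of x^2: 2x^2 + 7x + 9/4
image of x^3: 2x^3 + (21/2)x^2 + (27/4)x + 43/8
image of x^4: 2x^4 + 14x^3 + (27/2)x^2 + (43/2)x + 81/16
image of x^5: 2x^5 + (35/2)x^4 + (45/2)x^3 + (215/4)x^2 + (405/16)x + 307/32
image of x^6: 2x^6 + 21x^5 + (135/4)x^4 + (215/2)x^3 + (1215/16)x^2 + (921/16)x + 729/64
image of x^7: 2x^7 + (49/2)x^6 + (189/4)x^5 + (1505/8)x^4 + (2835/16)x^3 + (6447/32)x^2 + (5103/64)x + 2443/128
each image's coordinates form column j of the matrix


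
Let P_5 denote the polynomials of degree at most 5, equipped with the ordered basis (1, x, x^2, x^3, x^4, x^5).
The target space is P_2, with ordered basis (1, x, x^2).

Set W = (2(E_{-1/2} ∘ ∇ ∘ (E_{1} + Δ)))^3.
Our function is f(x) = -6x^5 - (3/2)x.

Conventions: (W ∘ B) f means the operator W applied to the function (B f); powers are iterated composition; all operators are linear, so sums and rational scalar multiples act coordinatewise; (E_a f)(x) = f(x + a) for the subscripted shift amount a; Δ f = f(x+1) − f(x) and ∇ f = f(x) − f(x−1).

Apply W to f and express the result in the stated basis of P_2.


E_{1} f = -6x^5 - 30x^4 - 60x^3 - 60x^2 - (63/2)x - 15/2
Δ f = -30x^4 - 60x^3 - 60x^2 - 30x - 15/2
(E_{1} + Δ) f = -6x^5 - 60x^4 - 120x^3 - 120x^2 - (123/2)x - 15
∇ (E_{1} + Δ) f = -30x^4 - 180x^3 - 60x^2 - 90x - 15/2
E_{-1/2} ∇ (E_{1} + Δ) f = -30x^4 - 120x^3 + 165x^2 - 150x + 345/8
(2(E_{-1/2} ∘ ∇ ∘ (E_{1} + Δ))) f = -60x^4 - 240x^3 + 330x^2 - 300x + 345/4
E_{1} (2(E_{-1/2} ∘ ∇ ∘ (E_{1} + Δ))) f = -60x^4 - 480x^3 - 750x^2 - 600x - 735/4
Δ (2(E_{-1/2} ∘ ∇ ∘ (E_{1} + Δ))) f = -240x^3 - 1080x^2 - 300x - 270
(E_{1} + Δ) (2(E_{-1/2} ∘ ∇ ∘ (E_{1} + Δ))) f = -60x^4 - 720x^3 - 1830x^2 - 900x - 1815/4
∇ (E_{1} + Δ) (2(E_{-1/2} ∘ ∇ ∘ (E_{1} + Δ))) f = -240x^3 - 1800x^2 - 1740x + 270
E_{-1/2} ∇ (E_{1} + Δ) (2(E_{-1/2} ∘ ∇ ∘ (E_{1} + Δ))) f = -240x^3 - 1440x^2 - 120x + 720
(2(E_{-1/2} ∘ ∇ ∘ (E_{1} + Δ))) (2(E_{-1/2} ∘ ∇ ∘ (E_{1} + Δ))) f = -480x^3 - 2880x^2 - 240x + 1440
E_{1} (2(E_{-1/2} ∘ ∇ ∘ (E_{1} + Δ))) (2(E_{-1/2} ∘ ∇ ∘ (E_{1} + Δ))) f = -480x^3 - 4320x^2 - 7440x - 2160
Δ (2(E_{-1/2} ∘ ∇ ∘ (E_{1} + Δ))) (2(E_{-1/2} ∘ ∇ ∘ (E_{1} + Δ))) f = -1440x^2 - 7200x - 3600
(E_{1} + Δ) (2(E_{-1/2} ∘ ∇ ∘ (E_{1} + Δ))) (2(E_{-1/2} ∘ ∇ ∘ (E_{1} + Δ))) f = -480x^3 - 5760x^2 - 14640x - 5760
∇ (E_{1} + Δ) (2(E_{-1/2} ∘ ∇ ∘ (E_{1} + Δ))) (2(E_{-1/2} ∘ ∇ ∘ (E_{1} + Δ))) f = -1440x^2 - 10080x - 9360
E_{-1/2} ∇ (E_{1} + Δ) (2(E_{-1/2} ∘ ∇ ∘ (E_{1} + Δ))) (2(E_{-1/2} ∘ ∇ ∘ (E_{1} + Δ))) f = -1440x^2 - 8640x - 4680
(2(E_{-1/2} ∘ ∇ ∘ (E_{1} + Δ))) (2(E_{-1/2} ∘ ∇ ∘ (E_{1} + Δ))) (2(E_{-1/2} ∘ ∇ ∘ (E_{1} + Δ))) f = -2880x^2 - 17280x - 9360

g(x) = -2880x^2 - 17280x - 9360


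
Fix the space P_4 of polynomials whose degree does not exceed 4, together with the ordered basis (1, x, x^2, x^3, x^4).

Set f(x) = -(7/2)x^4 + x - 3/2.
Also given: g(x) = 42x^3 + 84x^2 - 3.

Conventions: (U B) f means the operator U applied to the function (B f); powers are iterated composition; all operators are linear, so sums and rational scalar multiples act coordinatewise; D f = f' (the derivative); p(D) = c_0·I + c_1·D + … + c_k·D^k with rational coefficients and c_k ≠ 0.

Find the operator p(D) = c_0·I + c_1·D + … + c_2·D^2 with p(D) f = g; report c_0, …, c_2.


c_0 = 0, c_1 = -3, c_2 = -2

D^0 f = -(7/2)x^4 + x - 3/2
D^1 f = -14x^3 + 1
D^2 f = -42x^2
matching coefficients of g against c_0 f + c_1 Df + … from the top degree down determines the c_i
solution: c_0 = 0, c_1 = -3, c_2 = -2


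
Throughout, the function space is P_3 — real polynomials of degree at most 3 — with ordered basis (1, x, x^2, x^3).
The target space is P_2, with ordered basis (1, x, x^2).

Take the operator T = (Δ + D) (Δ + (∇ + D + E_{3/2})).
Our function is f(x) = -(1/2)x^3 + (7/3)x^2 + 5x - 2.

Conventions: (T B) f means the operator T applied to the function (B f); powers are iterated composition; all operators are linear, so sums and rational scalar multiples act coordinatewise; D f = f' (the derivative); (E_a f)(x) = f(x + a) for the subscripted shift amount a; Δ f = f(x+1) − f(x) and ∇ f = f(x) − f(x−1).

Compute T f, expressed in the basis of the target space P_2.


the result is g(x) = -3x^2 - (115/6)x + 121/3

Δ f = -(3/2)x^2 + (19/6)x + 41/6
∇ f = -(3/2)x^2 + (37/6)x + 13/6
D f = -(3/2)x^2 + (14/3)x + 5
E_{3/2} f = -(1/2)x^3 + (1/12)x^2 + (69/8)x + 145/16
(∇ + D + E_{3/2}) f = -(1/2)x^3 - (35/12)x^2 + (467/24)x + 779/48
(Δ + (∇ + D + E_{3/2})) f = -(1/2)x^3 - (53/12)x^2 + (181/8)x + 369/16
Δ (Δ + (∇ + D + E_{3/2})) f = -(3/2)x^2 - (31/3)x + 425/24
D (Δ + (∇ + D + E_{3/2})) f = -(3/2)x^2 - (53/6)x + 181/8
(Δ + D) (Δ + (∇ + D + E_{3/2})) f = -3x^2 - (115/6)x + 121/3


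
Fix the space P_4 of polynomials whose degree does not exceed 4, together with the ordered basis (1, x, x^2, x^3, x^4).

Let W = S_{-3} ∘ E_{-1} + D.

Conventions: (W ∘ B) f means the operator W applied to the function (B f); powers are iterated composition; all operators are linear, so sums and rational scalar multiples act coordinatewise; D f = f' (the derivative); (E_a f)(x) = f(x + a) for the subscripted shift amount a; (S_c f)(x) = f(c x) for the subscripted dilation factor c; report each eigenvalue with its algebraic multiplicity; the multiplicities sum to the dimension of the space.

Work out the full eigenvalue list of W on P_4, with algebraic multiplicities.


image of 1: 1
image of x: -3x
image of x^2: 9x^2 + 8x + 1
image of x^3: -27x^3 - 24x^2 - 9x - 1
image of x^4: 81x^4 + 112x^3 + 54x^2 + 12x + 1
the matrix is upper triangular; its diagonal is (1, -3, 9, -27, 81)
for a triangular matrix the eigenvalues are the diagonal entries, with algebraic multiplicity their repetition count

λ = -27 (multiplicity 1), λ = -3 (multiplicity 1), λ = 1 (multiplicity 1), λ = 9 (multiplicity 1), λ = 81 (multiplicity 1)


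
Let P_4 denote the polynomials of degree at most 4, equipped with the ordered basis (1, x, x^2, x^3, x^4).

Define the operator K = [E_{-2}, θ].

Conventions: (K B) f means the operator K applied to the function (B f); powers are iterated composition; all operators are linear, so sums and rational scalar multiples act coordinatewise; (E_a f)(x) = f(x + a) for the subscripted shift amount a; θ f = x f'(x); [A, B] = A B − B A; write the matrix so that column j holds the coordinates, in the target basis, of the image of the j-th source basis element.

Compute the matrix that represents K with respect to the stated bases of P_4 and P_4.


the matrix is [[0, -2, 8, -24, 64]; [0, 0, -4, 24, -96]; [0, 0, 0, -6, 48]; [0, 0, 0, 0, -8]; [0, 0, 0, 0, 0]] (rows listed top to bottom)

image of 1: 0
image of x: -2
image of x^2: -4x + 8
image of x^3: -6x^2 + 24x - 24
image of x^4: -8x^3 + 48x^2 - 96x + 64
each image's coordinates form column j of the matrix


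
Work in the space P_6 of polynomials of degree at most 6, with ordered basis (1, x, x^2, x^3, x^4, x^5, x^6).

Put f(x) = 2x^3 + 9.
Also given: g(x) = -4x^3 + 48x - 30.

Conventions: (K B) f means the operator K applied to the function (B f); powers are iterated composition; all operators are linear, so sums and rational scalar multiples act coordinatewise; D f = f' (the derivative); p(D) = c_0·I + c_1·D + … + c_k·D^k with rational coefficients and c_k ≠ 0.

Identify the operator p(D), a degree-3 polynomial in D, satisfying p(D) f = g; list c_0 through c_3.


c_0 = -2, c_1 = 0, c_2 = 4, c_3 = -1

D^0 f = 2x^3 + 9
D^1 f = 6x^2
D^2 f = 12x
D^3 f = 12
matching coefficients of g against c_0 f + c_1 Df + … from the top degree down determines the c_i
solution: c_0 = -2, c_1 = 0, c_2 = 4, c_3 = -1


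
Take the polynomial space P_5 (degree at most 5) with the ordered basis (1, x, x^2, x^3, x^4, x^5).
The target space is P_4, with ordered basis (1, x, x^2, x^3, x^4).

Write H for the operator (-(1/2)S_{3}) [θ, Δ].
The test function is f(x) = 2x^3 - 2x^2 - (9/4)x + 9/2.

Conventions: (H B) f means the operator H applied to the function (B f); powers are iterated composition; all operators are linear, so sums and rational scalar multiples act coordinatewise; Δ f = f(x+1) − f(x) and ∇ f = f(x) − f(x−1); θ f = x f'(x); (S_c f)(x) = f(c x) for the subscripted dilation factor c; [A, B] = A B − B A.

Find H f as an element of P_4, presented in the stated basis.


Δ f = 6x^2 + 2x - 9/4
θ Δ f = 12x^2 + 2x
θ f = 6x^3 - 4x^2 - (9/4)x
Δ θ f = 18x^2 + 10x - 1/4
[θ, Δ] f = -6x^2 - 8x + 1/4
S_{3} [θ, Δ] f = -54x^2 - 24x + 1/4
(-(1/2)S_{3}) [θ, Δ] f = 27x^2 + 12x - 1/8

g(x) = 27x^2 + 12x - 1/8


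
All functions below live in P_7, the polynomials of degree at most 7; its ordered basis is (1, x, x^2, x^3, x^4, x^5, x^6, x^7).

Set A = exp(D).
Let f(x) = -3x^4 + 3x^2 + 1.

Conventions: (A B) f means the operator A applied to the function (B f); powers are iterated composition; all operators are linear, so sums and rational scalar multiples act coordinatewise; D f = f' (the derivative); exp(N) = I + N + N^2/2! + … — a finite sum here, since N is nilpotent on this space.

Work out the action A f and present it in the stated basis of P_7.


order-1 term: -12x^3 + 6x
order-2 term: -18x^2 + 3
order-3 term: -12x
order-4 term: -3
the series for exp(D) f terminates at order 4
exp(D) f = -3x^4 - 12x^3 - 15x^2 - 6x + 1

the image equals g(x) = -3x^4 - 12x^3 - 15x^2 - 6x + 1


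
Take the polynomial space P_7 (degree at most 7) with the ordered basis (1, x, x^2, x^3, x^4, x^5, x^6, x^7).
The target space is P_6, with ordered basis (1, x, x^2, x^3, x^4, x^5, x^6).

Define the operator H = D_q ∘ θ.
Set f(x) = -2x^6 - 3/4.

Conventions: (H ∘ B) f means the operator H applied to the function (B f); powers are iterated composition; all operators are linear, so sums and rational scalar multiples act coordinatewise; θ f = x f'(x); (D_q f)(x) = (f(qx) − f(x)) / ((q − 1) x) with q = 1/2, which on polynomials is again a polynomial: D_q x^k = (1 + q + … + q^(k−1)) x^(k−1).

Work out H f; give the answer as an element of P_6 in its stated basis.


g(x) = -(189/8)x^5

θ f = -12x^6
D_q θ f = -(189/8)x^5


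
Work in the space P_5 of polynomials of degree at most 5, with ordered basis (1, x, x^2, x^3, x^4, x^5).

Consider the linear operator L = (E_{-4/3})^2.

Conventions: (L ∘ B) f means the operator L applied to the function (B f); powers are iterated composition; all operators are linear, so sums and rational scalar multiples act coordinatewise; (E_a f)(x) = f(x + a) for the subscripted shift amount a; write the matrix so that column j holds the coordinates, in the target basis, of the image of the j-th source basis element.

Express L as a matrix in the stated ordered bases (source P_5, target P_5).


image of 1: 1
image of x: x - 8/3
image of x^2: x^2 - (16/3)x + 64/9
image of x^3: x^3 - 8x^2 + (64/3)x - 512/27
image of x^4: x^4 - (32/3)x^3 + (128/3)x^2 - (2048/27)x + 4096/81
image of x^5: x^5 - (40/3)x^4 + (640/9)x^3 - (5120/27)x^2 + (20480/81)x - 32768/243
each image's coordinates form column j of the matrix

the matrix is [[1, -8/3, 64/9, -512/27, 4096/81, -32768/243]; [0, 1, -16/3, 64/3, -2048/27, 20480/81]; [0, 0, 1, -8, 128/3, -5120/27]; [0, 0, 0, 1, -32/3, 640/9]; [0, 0, 0, 0, 1, -40/3]; [0, 0, 0, 0, 0, 1]] (rows listed top to bottom)


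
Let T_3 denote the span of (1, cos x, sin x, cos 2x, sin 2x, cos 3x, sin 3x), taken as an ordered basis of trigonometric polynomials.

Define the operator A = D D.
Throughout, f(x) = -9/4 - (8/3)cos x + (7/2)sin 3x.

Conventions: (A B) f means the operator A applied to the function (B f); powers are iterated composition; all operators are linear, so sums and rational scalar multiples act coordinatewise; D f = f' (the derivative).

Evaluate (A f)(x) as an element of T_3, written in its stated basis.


D f = (8/3)sin x + (21/2)cos 3x
D D f = (8/3)cos x - (63/2)sin 3x

the image equals g(x) = (8/3)cos x - (63/2)sin 3x


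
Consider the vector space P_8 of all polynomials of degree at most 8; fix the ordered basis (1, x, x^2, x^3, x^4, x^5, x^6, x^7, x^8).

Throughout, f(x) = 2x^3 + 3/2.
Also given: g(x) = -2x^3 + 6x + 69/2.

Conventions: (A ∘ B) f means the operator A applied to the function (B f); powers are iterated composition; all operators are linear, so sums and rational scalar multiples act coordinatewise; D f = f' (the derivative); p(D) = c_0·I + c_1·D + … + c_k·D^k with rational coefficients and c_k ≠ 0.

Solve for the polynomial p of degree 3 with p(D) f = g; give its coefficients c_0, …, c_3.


p(D) = -I + (1/2)·D^2 + 3·D^3, i.e. c_0 = -1, c_1 = 0, c_2 = 1/2, c_3 = 3

D^0 f = 2x^3 + 3/2
D^1 f = 6x^2
D^2 f = 12x
D^3 f = 12
matching coefficients of g against c_0 f + c_1 Df + … from the top degree down determines the c_i
solution: c_0 = -1, c_1 = 0, c_2 = 1/2, c_3 = 3


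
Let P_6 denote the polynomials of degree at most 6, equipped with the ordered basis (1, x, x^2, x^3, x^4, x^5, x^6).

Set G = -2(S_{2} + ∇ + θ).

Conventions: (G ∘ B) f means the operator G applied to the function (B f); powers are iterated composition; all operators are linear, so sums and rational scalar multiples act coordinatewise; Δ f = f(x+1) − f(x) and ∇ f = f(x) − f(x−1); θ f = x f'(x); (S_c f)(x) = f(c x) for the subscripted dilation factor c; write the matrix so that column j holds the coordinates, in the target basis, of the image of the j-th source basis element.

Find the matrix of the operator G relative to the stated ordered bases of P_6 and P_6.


image of 1: -2
image of x: -6x - 2
image of x^2: -12x^2 - 4x + 2
image of x^3: -22x^3 - 6x^2 + 6x - 2
image of x^4: -40x^4 - 8x^3 + 12x^2 - 8x + 2
image of x^5: -74x^5 - 10x^4 + 20x^3 - 20x^2 + 10x - 2
image of x^6: -140x^6 - 12x^5 + 30x^4 - 40x^3 + 30x^2 - 12x + 2
each image's coordinates form column j of the matrix

the matrix is [[-2, -2, 2, -2, 2, -2, 2]; [0, -6, -4, 6, -8, 10, -12]; [0, 0, -12, -6, 12, -20, 30]; [0, 0, 0, -22, -8, 20, -40]; [0, 0, 0, 0, -40, -10, 30]; [0, 0, 0, 0, 0, -74, -12]; [0, 0, 0, 0, 0, 0, -140]] (rows listed top to bottom)


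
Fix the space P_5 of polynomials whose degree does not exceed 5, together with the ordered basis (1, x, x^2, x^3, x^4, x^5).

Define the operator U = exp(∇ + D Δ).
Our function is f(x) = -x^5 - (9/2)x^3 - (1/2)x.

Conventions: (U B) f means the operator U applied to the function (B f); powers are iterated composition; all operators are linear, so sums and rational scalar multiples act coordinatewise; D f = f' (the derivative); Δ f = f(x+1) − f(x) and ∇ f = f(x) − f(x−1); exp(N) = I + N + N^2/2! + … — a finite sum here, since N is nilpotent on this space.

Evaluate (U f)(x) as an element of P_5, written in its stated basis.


the image equals g(x) = -x^5 - 5x^4 - (49/2)x^3 - (187/2)x^2 - (345/2)x - 327/2

order-1 term: -5x^4 - 10x^3 - (107/2)x^2 - (57/2)x - 49/2
order-2 term: -10x^3 - 30x^2 - (217/2)x - 137/2
order-3 term: -10x^2 - 30x - 119/2
order-4 term: -5x - 10
order-5 term: -1
the series for exp(∇ + D Δ) f terminates at order 5
exp(∇ + D Δ) f = -x^5 - 5x^4 - (49/2)x^3 - (187/2)x^2 - (345/2)x - 327/2


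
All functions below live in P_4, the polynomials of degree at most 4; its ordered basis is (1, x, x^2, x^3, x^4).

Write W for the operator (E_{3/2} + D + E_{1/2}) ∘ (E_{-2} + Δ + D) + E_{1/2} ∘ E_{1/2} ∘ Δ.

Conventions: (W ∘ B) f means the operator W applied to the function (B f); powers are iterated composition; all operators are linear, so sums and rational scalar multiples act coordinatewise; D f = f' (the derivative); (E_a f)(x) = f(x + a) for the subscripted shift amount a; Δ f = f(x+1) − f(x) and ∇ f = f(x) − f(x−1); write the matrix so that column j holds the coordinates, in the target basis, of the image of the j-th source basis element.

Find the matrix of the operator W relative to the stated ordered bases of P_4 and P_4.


image of 1: 2
image of x: 2x + 4
image of x^2: 2x^2 + 8x + 31/2
image of x^3: 2x^3 + 12x^2 + (93/2)x + 83/2
image of x^4: 2x^4 + 16x^3 + 93x^2 + 166x + 361/8
each image's coordinates form column j of the matrix

the matrix is [[2, 4, 31/2, 83/2, 361/8]; [0, 2, 8, 93/2, 166]; [0, 0, 2, 12, 93]; [0, 0, 0, 2, 16]; [0, 0, 0, 0, 2]] (rows listed top to bottom)


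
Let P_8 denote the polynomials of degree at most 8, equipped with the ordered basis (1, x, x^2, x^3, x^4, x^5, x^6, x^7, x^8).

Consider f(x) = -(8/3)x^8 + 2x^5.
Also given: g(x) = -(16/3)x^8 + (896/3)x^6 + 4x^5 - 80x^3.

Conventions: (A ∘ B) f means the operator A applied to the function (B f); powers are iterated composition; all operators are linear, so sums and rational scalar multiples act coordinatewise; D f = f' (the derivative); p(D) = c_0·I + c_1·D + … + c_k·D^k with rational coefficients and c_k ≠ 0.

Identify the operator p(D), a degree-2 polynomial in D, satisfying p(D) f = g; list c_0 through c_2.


D^0 f = -(8/3)x^8 + 2x^5
D^1 f = -(64/3)x^7 + 10x^4
D^2 f = -(448/3)x^6 + 40x^3
matching coefficients of g against c_0 f + c_1 Df + … from the top degree down determines the c_i
solution: c_0 = 2, c_1 = 0, c_2 = -2

c_0 = 2, c_1 = 0, c_2 = -2


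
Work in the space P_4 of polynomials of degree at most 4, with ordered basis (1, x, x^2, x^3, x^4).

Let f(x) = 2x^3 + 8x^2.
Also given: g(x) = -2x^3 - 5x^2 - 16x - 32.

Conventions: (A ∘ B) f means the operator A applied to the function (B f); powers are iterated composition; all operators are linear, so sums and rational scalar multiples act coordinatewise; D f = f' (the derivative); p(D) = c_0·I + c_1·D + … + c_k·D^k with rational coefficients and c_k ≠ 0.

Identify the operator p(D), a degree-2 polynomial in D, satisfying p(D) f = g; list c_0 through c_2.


D^0 f = 2x^3 + 8x^2
D^1 f = 6x^2 + 16x
D^2 f = 12x + 16
matching coefficients of g against c_0 f + c_1 Df + … from the top degree down determines the c_i
solution: c_0 = -1, c_1 = 1/2, c_2 = -2

p(D) = -I + (1/2)·D − 2·D^2, i.e. c_0 = -1, c_1 = 1/2, c_2 = -2


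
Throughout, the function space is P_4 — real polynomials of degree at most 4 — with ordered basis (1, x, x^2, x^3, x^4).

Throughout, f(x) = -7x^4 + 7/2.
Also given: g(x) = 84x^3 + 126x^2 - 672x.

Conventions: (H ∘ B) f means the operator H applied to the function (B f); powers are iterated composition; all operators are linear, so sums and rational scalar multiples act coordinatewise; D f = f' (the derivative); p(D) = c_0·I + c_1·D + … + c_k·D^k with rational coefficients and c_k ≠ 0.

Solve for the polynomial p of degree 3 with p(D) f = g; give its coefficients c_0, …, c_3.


D^0 f = -7x^4 + 7/2
D^1 f = -28x^3
D^2 f = -84x^2
D^3 f = -168x
matching coefficients of g against c_0 f + c_1 Df + … from the top degree down determines the c_i
solution: c_0 = 0, c_1 = -3, c_2 = -3/2, c_3 = 4

c_0 = 0, c_1 = -3, c_2 = -3/2, c_3 = 4


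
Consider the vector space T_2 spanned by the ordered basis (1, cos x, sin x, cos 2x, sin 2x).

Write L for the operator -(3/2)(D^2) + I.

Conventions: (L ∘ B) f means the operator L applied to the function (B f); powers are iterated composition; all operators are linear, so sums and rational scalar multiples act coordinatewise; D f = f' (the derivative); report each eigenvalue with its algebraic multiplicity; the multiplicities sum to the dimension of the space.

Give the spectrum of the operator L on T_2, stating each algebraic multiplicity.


image of 1: 1
image of cos x: (5/2)cos x
image of sin x: (5/2)sin x
image of cos 2x: 7cos 2x
image of sin 2x: 7sin 2x
the matrix is diagonal; its diagonal is (1, 5/2, 5/2, 7, 7)
for a triangular matrix the eigenvalues are the diagonal entries, with algebraic multiplicity their repetition count

λ = 1 (multiplicity 1), λ = 5/2 (multiplicity 2), λ = 7 (multiplicity 2)


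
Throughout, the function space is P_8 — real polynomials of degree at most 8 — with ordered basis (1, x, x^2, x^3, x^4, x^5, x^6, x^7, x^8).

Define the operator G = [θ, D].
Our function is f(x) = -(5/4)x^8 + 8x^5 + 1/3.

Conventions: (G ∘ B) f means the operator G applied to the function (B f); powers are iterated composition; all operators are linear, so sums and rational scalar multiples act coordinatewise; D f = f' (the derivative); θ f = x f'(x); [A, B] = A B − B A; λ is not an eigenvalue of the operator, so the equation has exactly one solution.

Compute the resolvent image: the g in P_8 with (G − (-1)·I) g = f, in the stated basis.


write g with unknown coordinates in the stated basis and equate coefficients in (G − (-1)·I) g = f
solving from the highest basis element down gives g = -(5/4)x^8 - 10x^7 - 70x^6 - 412x^5 - 2060x^4 - 8240x^3 - 24720x^2 - 49440x - 148319/3
check: G g = 10x^7 + 70x^6 + 420x^5 + 2060x^4 + 8240x^3 + 24720x^2 + 49440x + 49440
so G g − (-1)·g = -(5/4)x^8 + 8x^5 + 1/3 = f ✓

the image equals g(x) = -(5/4)x^8 - 10x^7 - 70x^6 - 412x^5 - 2060x^4 - 8240x^3 - 24720x^2 - 49440x - 148319/3


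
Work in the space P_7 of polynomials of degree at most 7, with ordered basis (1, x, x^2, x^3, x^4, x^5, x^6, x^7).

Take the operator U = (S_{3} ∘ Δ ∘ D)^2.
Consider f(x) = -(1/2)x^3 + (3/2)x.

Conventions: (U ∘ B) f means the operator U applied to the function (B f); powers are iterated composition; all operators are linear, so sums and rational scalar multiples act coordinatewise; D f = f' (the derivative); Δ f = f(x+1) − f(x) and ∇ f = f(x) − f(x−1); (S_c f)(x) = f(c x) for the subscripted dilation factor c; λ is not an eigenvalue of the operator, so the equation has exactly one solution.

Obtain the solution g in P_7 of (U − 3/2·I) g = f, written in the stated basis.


write g with unknown coordinates in the stated basis and equate coefficients in (U − 3/2·I) g = f
solving from the highest basis element down gives g = (1/3)x^3 - x
check: U g = 0
so U g − 3/2·g = -(1/2)x^3 + (3/2)x = f ✓

the image equals g(x) = (1/3)x^3 - x


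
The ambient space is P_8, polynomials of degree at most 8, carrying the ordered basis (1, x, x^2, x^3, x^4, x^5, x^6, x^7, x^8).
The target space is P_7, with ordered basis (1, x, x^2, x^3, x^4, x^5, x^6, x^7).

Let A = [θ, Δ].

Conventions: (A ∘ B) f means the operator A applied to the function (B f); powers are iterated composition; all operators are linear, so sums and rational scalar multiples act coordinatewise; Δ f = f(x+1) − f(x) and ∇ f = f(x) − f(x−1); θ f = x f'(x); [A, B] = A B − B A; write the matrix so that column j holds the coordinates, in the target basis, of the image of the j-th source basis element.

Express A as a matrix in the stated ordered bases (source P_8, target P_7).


image of 1: 0
image of x: -1
image of x^2: -2x - 2
image of x^3: -3x^2 - 6x - 3
image of x^4: -4x^3 - 12x^2 - 12x - 4
image of x^5: -5x^4 - 20x^3 - 30x^2 - 20x - 5
image of x^6: -6x^5 - 30x^4 - 60x^3 - 60x^2 - 30x - 6
image of x^7: -7x^6 - 42x^5 - 105x^4 - 140x^3 - 105x^2 - 42x - 7
image of x^8: -8x^7 - 56x^6 - 168x^5 - 280x^4 - 280x^3 - 168x^2 - 56x - 8
each image's coordinates form column j of the matrix

the matrix is [[0, -1, -2, -3, -4, -5, -6, -7, -8]; [0, 0, -2, -6, -12, -20, -30, -42, -56]; [0, 0, 0, -3, -12, -30, -60, -105, -168]; [0, 0, 0, 0, -4, -20, -60, -140, -280]; [0, 0, 0, 0, 0, -5, -30, -105, -280]; [0, 0, 0, 0, 0, 0, -6, -42, -168]; [0, 0, 0, 0, 0, 0, 0, -7, -56]; [0, 0, 0, 0, 0, 0, 0, 0, -8]] (rows listed top to bottom)


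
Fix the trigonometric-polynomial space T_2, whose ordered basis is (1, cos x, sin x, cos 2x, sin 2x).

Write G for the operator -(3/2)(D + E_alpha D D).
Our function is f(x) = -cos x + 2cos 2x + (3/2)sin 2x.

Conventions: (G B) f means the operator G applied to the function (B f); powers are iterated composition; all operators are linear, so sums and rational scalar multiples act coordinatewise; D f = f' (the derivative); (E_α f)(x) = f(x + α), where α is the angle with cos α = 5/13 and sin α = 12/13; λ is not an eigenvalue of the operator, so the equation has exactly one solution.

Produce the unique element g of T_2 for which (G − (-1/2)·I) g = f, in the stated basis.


write g with unknown coordinates in the stated basis and equate coefficients in (G − (-1/2)·I) g = f
solving from the highest basis element down gives g = -(56/61)cos x + (6/61)sin x - (6314/10453)cos 2x - (2073/10453)sin 2x
check: G g = -(33/61)cos x - (3/61)sin x + (24063/10453)cos 2x + (16716/10453)sin 2x
so G g − (-1/2)·g = -cos x + 2cos 2x + (3/2)sin 2x = f ✓

g(x) = -(56/61)cos x + (6/61)sin x - (6314/10453)cos 2x - (2073/10453)sin 2x


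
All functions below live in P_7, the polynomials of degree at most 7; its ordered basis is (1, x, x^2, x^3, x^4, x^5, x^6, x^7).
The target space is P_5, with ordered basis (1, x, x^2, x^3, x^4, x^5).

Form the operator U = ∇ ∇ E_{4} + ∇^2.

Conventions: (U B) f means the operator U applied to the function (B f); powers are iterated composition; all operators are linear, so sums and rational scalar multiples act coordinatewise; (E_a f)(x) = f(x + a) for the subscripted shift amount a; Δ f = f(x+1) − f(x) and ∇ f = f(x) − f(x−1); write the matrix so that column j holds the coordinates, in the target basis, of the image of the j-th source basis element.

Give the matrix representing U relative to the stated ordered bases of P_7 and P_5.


the matrix is [[0, 0, 4, 12, 124, 540, 2764, 12012]; [0, 0, 0, 12, 48, 620, 3240, 19348]; [0, 0, 0, 0, 24, 120, 1860, 11340]; [0, 0, 0, 0, 0, 40, 240, 4340]; [0, 0, 0, 0, 0, 0, 60, 420]; [0, 0, 0, 0, 0, 0, 0, 84]] (rows listed top to bottom)

image of 1: 0
image of x: 0
image of x^2: 4
image of x^3: 12x + 12
image of x^4: 24x^2 + 48x + 124
image of x^5: 40x^3 + 120x^2 + 620x + 540
image of x^6: 60x^4 + 240x^3 + 1860x^2 + 3240x + 2764
image of x^7: 84x^5 + 420x^4 + 4340x^3 + 11340x^2 + 19348x + 12012
each image's coordinates form column j of the matrix


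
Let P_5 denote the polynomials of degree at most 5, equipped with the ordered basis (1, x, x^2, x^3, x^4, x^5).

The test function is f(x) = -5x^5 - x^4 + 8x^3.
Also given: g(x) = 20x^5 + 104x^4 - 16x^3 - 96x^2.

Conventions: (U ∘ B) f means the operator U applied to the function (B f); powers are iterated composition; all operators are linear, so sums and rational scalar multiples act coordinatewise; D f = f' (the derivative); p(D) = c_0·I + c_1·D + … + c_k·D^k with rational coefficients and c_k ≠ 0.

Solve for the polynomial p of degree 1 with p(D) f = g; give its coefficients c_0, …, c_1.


c_0 = -4, c_1 = -4

D^0 f = -5x^5 - x^4 + 8x^3
D^1 f = -25x^4 - 4x^3 + 24x^2
matching coefficients of g against c_0 f + c_1 Df + … from the top degree down determines the c_i
solution: c_0 = -4, c_1 = -4
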